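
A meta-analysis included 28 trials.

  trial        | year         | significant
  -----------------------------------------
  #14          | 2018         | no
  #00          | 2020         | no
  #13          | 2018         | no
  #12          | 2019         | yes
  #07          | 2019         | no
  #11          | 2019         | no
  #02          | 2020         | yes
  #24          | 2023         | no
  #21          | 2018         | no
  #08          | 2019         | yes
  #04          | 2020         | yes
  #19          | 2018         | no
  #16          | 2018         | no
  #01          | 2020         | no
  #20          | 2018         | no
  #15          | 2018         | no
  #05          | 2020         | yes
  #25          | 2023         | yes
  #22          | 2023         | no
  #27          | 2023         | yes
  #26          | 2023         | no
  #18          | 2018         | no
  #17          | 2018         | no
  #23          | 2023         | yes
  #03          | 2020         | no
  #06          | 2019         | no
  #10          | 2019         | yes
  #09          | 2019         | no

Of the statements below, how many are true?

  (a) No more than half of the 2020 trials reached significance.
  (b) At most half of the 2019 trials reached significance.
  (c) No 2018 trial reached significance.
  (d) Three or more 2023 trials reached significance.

(a) 2020: |A| = 6, |A ∩ B| = 3; needs |A ∩ B| ≤ |A ∖ B| — true.
(b) 2019: |A| = 7, |A ∩ B| = 3; needs |A ∩ B| ≤ |A ∖ B| — true.
(c) 2018: |A| = 9, |A ∩ B| = 0; needs A ∩ B = ∅ (|A ∩ B| = 0) — true.
(d) 2023: |A| = 6, |A ∩ B| = 3; needs |A ∩ B| ≥ 3 — true.

4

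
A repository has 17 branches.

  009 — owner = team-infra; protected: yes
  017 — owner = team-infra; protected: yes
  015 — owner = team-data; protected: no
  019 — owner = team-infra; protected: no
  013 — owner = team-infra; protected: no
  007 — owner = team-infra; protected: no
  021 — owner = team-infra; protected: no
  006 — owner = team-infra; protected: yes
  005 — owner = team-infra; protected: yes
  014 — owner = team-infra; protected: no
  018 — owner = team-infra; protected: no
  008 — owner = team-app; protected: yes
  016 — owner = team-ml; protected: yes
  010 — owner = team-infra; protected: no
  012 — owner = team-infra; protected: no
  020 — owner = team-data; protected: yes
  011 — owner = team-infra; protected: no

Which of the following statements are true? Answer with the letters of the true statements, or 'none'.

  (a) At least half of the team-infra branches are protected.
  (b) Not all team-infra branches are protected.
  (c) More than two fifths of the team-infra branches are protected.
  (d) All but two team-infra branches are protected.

(b)

|A| = 13, |A ∩ B| = 4, |A ∖ B| = 9.
(a) |A ∩ B| ≥ |A ∖ B|: fails.
(b) A ⊄ B (|A ∖ B| ≥ 1): holds.
(c) |A ∩ B| / |A| > 2/5: fails.
(d) |A ∖ B| = 2: fails.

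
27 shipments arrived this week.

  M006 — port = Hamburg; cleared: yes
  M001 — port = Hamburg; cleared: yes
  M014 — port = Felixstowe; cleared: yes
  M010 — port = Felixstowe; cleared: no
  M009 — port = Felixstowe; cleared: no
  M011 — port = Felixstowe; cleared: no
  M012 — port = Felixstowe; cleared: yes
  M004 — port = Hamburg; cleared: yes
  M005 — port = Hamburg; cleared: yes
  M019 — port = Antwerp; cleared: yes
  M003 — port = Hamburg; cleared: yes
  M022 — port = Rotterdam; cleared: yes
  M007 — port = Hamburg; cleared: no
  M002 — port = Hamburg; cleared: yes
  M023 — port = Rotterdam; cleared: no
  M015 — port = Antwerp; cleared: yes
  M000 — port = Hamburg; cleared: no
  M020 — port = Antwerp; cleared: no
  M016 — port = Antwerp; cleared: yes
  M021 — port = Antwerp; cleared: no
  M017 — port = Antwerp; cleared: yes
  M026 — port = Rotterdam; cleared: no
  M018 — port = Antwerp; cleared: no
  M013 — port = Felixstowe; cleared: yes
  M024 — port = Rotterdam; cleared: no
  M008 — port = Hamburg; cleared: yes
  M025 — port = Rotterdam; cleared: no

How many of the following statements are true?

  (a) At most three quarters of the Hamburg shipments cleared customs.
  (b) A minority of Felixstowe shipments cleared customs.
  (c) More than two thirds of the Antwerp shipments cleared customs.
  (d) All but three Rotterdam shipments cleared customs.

(a) Hamburg: |A| = 9, |A ∩ B| = 7; needs |A ∩ B| / |A| ≤ 3/4 — false.
(b) Felixstowe: |A| = 6, |A ∩ B| = 3; needs |A ∩ B| < |A ∖ B| — false.
(c) Antwerp: |A| = 7, |A ∩ B| = 4; needs |A ∩ B| / |A| > 2/3 — false.
(d) Rotterdam: |A| = 5, |A ∩ B| = 1; needs |A ∖ B| = 3 — false.

0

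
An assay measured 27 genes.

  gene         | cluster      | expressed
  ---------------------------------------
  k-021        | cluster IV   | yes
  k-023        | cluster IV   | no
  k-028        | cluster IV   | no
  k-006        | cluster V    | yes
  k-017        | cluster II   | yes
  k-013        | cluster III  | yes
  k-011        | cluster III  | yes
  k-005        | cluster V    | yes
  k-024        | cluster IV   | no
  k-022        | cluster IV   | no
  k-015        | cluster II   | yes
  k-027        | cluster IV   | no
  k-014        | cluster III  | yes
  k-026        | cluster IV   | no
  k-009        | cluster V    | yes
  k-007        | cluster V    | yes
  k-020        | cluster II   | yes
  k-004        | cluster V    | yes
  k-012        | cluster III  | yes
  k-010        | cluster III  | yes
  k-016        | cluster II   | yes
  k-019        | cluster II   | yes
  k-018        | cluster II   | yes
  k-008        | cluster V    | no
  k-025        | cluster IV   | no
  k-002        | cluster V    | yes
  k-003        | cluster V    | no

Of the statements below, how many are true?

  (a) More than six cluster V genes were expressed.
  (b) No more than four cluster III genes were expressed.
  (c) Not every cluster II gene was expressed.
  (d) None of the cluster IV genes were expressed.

0

(a) cluster V: |A| = 8, |A ∩ B| = 6; needs |A ∩ B| > 6 — false.
(b) cluster III: |A| = 5, |A ∩ B| = 5; needs |A ∩ B| ≤ 4 — false.
(c) cluster II: |A| = 6, |A ∩ B| = 6; needs A ⊄ B (|A ∖ B| ≥ 1) — false.
(d) cluster IV: |A| = 8, |A ∩ B| = 1; needs A ∩ B = ∅ (|A ∩ B| = 0) — false.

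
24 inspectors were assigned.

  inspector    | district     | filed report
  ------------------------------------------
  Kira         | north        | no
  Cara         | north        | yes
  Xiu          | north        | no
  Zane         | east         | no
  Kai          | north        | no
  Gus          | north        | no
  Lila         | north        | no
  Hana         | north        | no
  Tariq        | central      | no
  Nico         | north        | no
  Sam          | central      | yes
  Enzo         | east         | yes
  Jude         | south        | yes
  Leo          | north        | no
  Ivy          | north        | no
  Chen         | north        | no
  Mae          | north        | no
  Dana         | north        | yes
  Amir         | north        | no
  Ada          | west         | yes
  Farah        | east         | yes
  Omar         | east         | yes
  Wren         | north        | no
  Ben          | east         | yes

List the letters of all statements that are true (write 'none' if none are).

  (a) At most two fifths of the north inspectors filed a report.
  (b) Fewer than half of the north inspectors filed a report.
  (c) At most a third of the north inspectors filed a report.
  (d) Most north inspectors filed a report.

|A| = 15, |A ∩ B| = 2, |A ∖ B| = 13.
(a) |A ∩ B| / |A| ≤ 2/5: holds.
(b) |A ∩ B| < |A ∖ B|: holds.
(c) |A ∩ B| / |A| ≤ 1/3: holds.
(d) |A ∩ B| > |A ∖ B|: fails.

(a), (b), (c)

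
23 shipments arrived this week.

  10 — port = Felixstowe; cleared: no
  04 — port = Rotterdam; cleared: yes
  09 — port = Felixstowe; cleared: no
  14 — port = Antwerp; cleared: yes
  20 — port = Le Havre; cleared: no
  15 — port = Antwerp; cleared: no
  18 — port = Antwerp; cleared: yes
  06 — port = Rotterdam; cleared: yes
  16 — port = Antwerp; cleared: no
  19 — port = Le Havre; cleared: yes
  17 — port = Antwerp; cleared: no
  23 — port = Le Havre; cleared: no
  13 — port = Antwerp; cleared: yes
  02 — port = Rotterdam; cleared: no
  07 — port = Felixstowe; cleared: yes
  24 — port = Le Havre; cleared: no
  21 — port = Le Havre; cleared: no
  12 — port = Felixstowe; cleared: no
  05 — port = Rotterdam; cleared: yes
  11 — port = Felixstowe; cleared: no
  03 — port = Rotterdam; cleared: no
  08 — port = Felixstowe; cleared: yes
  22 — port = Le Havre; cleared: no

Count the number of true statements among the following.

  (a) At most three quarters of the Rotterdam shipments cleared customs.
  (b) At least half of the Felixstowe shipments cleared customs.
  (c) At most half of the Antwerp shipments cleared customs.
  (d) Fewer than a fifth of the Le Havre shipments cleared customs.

(a) Rotterdam: |A| = 5, |A ∩ B| = 3; needs |A ∩ B| / |A| ≤ 3/4 — true.
(b) Felixstowe: |A| = 6, |A ∩ B| = 2; needs |A ∩ B| ≥ |A ∖ B| — false.
(c) Antwerp: |A| = 6, |A ∩ B| = 3; needs |A ∩ B| ≤ |A ∖ B| — true.
(d) Le Havre: |A| = 6, |A ∩ B| = 1; needs |A ∩ B| / |A| < 1/5 — true.

3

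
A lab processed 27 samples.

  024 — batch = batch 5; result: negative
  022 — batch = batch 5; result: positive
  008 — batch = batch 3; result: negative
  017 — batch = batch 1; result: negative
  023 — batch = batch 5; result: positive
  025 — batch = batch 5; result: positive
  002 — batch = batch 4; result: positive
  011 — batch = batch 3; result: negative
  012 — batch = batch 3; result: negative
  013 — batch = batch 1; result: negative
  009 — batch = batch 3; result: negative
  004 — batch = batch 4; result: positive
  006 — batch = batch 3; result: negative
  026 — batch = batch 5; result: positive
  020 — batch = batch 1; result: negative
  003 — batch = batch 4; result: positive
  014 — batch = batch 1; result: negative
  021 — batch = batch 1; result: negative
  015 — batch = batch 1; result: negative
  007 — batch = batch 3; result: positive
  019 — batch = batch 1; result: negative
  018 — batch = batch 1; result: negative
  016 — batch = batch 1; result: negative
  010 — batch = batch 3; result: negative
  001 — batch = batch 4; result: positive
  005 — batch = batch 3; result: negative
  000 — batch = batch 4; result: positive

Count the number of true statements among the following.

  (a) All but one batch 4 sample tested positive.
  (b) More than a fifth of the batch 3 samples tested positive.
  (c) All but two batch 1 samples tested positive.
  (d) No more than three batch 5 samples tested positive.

0

(a) batch 4: |A| = 5, |A ∩ B| = 5; needs |A ∖ B| = 1 — false.
(b) batch 3: |A| = 8, |A ∩ B| = 1; needs |A ∩ B| / |A| > 1/5 — false.
(c) batch 1: |A| = 9, |A ∩ B| = 0; needs |A ∖ B| = 2 — false.
(d) batch 5: |A| = 5, |A ∩ B| = 4; needs |A ∩ B| ≤ 3 — false.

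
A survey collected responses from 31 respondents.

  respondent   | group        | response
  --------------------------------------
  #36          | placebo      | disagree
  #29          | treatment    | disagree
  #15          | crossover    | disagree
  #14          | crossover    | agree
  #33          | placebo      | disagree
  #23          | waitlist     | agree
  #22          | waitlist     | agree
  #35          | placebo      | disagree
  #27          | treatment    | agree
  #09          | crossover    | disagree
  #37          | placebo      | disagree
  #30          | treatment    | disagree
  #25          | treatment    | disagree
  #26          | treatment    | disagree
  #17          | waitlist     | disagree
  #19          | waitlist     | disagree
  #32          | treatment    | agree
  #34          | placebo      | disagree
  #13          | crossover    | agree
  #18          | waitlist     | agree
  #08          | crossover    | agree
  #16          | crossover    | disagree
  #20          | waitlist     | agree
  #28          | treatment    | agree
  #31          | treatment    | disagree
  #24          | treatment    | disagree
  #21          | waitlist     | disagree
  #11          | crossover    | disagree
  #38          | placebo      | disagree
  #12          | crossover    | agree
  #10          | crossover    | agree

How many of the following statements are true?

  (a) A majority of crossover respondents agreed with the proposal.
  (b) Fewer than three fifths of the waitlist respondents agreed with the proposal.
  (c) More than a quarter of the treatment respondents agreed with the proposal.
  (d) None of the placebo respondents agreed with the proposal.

4

(a) crossover: |A| = 9, |A ∩ B| = 5; needs |A ∩ B| > |A ∖ B| — true.
(b) waitlist: |A| = 7, |A ∩ B| = 4; needs |A ∩ B| / |A| < 3/5 — true.
(c) treatment: |A| = 9, |A ∩ B| = 3; needs |A ∩ B| / |A| > 1/4 — true.
(d) placebo: |A| = 6, |A ∩ B| = 0; needs A ∩ B = ∅ (|A ∩ B| = 0) — true.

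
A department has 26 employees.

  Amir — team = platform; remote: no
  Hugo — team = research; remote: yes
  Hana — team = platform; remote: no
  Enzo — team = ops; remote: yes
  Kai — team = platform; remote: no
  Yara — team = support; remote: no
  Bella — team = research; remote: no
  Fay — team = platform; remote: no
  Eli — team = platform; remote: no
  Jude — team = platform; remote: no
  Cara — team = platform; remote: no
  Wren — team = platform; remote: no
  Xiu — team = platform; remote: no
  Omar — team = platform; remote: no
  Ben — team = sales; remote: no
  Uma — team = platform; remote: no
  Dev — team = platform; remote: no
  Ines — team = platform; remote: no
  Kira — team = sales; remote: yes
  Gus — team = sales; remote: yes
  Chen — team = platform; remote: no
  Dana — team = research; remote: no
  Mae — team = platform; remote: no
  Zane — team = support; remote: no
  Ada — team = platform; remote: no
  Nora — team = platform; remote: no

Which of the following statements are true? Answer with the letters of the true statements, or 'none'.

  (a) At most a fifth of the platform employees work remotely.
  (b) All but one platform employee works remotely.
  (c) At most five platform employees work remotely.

|A| = 17, |A ∩ B| = 0, |A ∖ B| = 17.
(a) |A ∩ B| / |A| ≤ 1/5: holds.
(b) |A ∖ B| = 1: fails.
(c) |A ∩ B| ≤ 5: holds.

(a), (c)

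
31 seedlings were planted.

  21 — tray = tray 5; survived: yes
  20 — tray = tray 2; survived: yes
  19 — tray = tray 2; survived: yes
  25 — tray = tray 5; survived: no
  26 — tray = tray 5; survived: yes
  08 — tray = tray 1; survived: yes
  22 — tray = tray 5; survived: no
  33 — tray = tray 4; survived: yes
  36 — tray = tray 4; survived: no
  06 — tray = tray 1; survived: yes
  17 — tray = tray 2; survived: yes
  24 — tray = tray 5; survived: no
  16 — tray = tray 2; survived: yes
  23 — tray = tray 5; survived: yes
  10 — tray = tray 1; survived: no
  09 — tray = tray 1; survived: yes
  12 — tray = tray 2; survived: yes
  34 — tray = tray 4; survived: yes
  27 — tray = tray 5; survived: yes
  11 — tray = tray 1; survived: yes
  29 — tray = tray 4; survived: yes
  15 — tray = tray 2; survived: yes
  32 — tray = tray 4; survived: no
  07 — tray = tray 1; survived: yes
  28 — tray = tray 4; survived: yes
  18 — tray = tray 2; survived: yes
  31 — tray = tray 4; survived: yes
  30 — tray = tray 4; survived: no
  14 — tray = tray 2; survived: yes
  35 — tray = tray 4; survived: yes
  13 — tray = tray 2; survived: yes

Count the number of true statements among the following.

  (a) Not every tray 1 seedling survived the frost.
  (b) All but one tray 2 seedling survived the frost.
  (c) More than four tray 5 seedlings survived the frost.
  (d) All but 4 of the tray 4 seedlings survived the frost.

(a) tray 1: |A| = 6, |A ∩ B| = 5; needs A ⊄ B (|A ∖ B| ≥ 1) — true.
(b) tray 2: |A| = 9, |A ∩ B| = 9; needs |A ∖ B| = 1 — false.
(c) tray 5: |A| = 7, |A ∩ B| = 4; needs |A ∩ B| > 4 — false.
(d) tray 4: |A| = 9, |A ∩ B| = 6; needs |A ∖ B| = 4 — false.

1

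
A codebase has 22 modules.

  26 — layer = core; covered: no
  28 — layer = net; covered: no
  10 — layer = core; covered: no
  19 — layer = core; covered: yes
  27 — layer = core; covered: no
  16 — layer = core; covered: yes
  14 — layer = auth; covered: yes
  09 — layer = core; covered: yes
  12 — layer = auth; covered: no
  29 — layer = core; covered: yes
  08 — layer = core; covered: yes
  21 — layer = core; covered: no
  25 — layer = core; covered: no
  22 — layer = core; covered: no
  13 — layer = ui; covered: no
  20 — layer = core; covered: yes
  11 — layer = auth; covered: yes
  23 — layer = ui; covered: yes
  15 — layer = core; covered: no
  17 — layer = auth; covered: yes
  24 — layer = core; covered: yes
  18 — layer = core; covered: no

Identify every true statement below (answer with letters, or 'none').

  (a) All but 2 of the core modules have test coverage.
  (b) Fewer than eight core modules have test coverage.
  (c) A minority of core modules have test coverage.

(b), (c)

|A| = 15, |A ∩ B| = 7, |A ∖ B| = 8.
(a) |A ∖ B| = 2: fails.
(b) |A ∩ B| < 8: holds.
(c) |A ∩ B| < |A ∖ B|: holds.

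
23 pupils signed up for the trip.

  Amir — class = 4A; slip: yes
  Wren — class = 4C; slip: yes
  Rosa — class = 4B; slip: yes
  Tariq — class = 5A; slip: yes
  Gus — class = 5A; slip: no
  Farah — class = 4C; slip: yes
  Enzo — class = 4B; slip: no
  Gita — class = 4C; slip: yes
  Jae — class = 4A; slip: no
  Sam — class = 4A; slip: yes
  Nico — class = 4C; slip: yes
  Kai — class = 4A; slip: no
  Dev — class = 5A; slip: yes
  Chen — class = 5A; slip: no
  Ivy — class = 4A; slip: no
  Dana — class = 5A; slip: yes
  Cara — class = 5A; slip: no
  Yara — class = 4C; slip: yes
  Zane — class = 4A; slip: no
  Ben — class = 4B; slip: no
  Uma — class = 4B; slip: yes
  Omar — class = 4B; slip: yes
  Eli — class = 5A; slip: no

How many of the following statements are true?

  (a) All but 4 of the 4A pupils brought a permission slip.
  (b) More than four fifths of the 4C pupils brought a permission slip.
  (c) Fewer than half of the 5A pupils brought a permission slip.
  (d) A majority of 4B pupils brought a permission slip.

4

(a) 4A: |A| = 6, |A ∩ B| = 2; needs |A ∖ B| = 4 — true.
(b) 4C: |A| = 5, |A ∩ B| = 5; needs |A ∩ B| / |A| > 4/5 — true.
(c) 5A: |A| = 7, |A ∩ B| = 3; needs |A ∩ B| < |A ∖ B| — true.
(d) 4B: |A| = 5, |A ∩ B| = 3; needs |A ∩ B| > |A ∖ B| — true.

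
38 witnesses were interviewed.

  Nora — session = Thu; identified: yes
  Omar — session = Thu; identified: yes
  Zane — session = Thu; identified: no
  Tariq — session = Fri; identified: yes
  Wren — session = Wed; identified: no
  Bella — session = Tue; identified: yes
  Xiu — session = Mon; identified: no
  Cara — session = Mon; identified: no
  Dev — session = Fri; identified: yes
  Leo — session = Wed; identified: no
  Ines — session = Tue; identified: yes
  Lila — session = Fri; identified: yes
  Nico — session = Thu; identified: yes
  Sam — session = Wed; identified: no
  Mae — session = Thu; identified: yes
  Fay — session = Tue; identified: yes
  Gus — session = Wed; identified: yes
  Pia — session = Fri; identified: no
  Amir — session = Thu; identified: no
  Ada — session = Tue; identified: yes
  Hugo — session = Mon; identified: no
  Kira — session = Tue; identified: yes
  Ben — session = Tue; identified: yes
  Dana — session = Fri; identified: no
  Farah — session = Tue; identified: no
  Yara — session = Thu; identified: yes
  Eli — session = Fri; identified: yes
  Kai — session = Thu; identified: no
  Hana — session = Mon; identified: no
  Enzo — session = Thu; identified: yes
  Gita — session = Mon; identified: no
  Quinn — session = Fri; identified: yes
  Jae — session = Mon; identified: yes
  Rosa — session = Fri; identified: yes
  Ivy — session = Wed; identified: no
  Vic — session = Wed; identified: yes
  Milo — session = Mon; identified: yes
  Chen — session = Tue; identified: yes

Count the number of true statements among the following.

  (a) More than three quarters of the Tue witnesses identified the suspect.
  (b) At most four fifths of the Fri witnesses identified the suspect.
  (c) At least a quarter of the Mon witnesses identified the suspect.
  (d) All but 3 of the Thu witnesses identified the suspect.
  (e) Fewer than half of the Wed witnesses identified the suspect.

5

(a) Tue: |A| = 8, |A ∩ B| = 7; needs |A ∩ B| / |A| > 3/4 — true.
(b) Fri: |A| = 8, |A ∩ B| = 6; needs |A ∩ B| / |A| ≤ 4/5 — true.
(c) Mon: |A| = 7, |A ∩ B| = 2; needs |A ∩ B| / |A| ≥ 1/4 — true.
(d) Thu: |A| = 9, |A ∩ B| = 6; needs |A ∖ B| = 3 — true.
(e) Wed: |A| = 6, |A ∩ B| = 2; needs |A ∩ B| < |A ∖ B| — true.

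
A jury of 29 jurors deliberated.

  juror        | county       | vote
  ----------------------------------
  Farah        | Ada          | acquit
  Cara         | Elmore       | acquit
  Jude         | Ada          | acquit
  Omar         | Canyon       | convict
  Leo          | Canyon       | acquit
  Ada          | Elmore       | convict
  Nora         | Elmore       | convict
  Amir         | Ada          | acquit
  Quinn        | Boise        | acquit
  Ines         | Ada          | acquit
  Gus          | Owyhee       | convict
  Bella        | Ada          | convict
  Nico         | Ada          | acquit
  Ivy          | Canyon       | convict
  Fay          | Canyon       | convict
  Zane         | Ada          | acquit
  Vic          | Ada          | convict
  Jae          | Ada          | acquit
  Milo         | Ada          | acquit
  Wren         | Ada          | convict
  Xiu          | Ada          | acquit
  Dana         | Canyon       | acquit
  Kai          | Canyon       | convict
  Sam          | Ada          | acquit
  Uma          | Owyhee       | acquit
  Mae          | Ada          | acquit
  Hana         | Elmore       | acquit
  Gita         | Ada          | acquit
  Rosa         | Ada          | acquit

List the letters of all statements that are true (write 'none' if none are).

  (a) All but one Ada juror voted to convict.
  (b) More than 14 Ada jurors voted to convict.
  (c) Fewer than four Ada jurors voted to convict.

(c)

|A| = 16, |A ∩ B| = 3, |A ∖ B| = 13.
(a) |A ∖ B| = 1: fails.
(b) |A ∩ B| > 14: fails.
(c) |A ∩ B| < 4: holds.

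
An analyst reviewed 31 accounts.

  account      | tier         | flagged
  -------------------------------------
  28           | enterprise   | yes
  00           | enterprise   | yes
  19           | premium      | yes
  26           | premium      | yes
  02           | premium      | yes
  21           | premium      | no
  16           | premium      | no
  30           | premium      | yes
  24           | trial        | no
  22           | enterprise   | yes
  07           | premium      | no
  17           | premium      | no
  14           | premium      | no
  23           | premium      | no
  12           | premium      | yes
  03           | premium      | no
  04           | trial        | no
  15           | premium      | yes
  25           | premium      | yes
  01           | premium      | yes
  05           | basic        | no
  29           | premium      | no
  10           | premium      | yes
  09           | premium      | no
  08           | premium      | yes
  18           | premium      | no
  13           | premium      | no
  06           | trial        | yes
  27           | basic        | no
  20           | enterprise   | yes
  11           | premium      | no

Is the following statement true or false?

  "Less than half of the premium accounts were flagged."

'Less than half of the premium accounts were flagged' holds iff |A ∩ B| < |A ∖ B|.
|A| = 22, |A ∩ B| = 10, |A ∖ B| = 12.
10 < 12, so the statement is true.

True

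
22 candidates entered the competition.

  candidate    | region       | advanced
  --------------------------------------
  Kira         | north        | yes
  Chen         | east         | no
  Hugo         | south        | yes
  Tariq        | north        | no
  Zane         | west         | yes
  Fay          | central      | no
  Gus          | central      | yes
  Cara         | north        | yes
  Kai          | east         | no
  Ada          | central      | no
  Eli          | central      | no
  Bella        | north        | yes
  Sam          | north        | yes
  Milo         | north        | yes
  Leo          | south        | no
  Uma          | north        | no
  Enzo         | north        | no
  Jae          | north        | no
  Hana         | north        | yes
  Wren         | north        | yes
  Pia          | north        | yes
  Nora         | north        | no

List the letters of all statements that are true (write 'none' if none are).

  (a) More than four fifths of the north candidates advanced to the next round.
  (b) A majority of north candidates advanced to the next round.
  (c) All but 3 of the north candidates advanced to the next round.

(b)

|A| = 13, |A ∩ B| = 8, |A ∖ B| = 5.
(a) |A ∩ B| / |A| > 4/5: fails.
(b) |A ∩ B| > |A ∖ B|: holds.
(c) |A ∖ B| = 3: fails.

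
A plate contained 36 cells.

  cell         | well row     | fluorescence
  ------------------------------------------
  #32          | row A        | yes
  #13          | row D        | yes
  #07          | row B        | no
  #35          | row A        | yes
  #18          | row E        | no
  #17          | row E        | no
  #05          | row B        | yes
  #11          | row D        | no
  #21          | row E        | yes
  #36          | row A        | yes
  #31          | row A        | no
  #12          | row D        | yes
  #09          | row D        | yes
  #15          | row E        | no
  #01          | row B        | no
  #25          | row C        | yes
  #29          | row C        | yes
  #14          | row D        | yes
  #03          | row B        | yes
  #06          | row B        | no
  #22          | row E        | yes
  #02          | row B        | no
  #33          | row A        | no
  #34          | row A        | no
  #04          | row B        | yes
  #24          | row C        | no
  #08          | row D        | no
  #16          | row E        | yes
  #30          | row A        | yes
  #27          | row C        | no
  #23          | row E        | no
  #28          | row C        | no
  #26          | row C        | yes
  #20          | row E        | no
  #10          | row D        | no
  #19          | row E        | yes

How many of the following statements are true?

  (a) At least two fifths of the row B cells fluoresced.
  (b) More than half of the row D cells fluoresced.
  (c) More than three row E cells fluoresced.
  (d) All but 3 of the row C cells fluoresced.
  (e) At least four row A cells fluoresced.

(a) row B: |A| = 7, |A ∩ B| = 3; needs |A ∩ B| / |A| ≥ 2/5 — true.
(b) row D: |A| = 7, |A ∩ B| = 4; needs |A ∩ B| > |A ∖ B| — true.
(c) row E: |A| = 9, |A ∩ B| = 4; needs |A ∩ B| > 3 — true.
(d) row C: |A| = 6, |A ∩ B| = 3; needs |A ∖ B| = 3 — true.
(e) row A: |A| = 7, |A ∩ B| = 4; needs |A ∩ B| ≥ 4 — true.

5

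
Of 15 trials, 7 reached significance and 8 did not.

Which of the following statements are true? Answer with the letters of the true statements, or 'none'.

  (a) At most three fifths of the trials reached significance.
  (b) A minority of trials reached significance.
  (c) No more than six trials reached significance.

|A| = 15, |A ∩ B| = 7, |A ∖ B| = 8.
(a) |A ∩ B| / |A| ≤ 3/5: holds.
(b) |A ∩ B| < |A ∖ B|: holds.
(c) |A ∩ B| ≤ 6: fails.

(a), (b)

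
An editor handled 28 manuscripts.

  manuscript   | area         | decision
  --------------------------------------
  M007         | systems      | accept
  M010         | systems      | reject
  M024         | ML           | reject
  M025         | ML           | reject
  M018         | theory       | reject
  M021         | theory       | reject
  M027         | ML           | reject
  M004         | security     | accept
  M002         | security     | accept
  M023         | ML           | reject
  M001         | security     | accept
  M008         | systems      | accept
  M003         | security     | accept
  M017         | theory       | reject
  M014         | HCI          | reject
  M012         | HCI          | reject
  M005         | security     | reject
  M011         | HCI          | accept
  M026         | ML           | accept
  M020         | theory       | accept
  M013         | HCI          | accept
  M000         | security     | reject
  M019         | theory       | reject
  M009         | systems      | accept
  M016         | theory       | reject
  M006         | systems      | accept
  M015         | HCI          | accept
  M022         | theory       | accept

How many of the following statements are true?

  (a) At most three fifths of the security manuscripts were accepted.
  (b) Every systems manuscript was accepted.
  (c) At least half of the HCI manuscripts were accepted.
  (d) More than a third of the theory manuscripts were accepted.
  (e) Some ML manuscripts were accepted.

(a) security: |A| = 6, |A ∩ B| = 4; needs |A ∩ B| / |A| ≤ 3/5 — false.
(b) systems: |A| = 5, |A ∩ B| = 4; needs A ⊆ B, i.e. every element of A is in B (|A ∖ B| = 0) — false.
(c) HCI: |A| = 5, |A ∩ B| = 3; needs |A ∩ B| ≥ |A ∖ B| — true.
(d) theory: |A| = 7, |A ∩ B| = 2; needs |A ∩ B| / |A| > 1/3 — false.
(e) ML: |A| = 5, |A ∩ B| = 1; needs A ∩ B ≠ ∅ (|A ∩ B| ≥ 1) — true.

2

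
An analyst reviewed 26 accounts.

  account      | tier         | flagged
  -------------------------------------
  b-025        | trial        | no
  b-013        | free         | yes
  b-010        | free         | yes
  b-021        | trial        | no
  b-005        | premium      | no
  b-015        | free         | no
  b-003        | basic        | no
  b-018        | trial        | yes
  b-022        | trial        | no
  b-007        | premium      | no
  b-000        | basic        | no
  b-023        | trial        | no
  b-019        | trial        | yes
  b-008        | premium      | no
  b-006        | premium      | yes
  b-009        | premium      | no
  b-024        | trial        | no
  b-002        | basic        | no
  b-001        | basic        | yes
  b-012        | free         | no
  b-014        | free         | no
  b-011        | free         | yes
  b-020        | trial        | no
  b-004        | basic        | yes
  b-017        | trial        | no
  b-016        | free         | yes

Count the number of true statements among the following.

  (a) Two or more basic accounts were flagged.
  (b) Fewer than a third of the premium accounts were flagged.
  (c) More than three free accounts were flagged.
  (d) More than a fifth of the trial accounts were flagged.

4

(a) basic: |A| = 5, |A ∩ B| = 2; needs |A ∩ B| ≥ 2 — true.
(b) premium: |A| = 5, |A ∩ B| = 1; needs |A ∩ B| / |A| < 1/3 — true.
(c) free: |A| = 7, |A ∩ B| = 4; needs |A ∩ B| > 3 — true.
(d) trial: |A| = 9, |A ∩ B| = 2; needs |A ∩ B| / |A| > 1/5 — true.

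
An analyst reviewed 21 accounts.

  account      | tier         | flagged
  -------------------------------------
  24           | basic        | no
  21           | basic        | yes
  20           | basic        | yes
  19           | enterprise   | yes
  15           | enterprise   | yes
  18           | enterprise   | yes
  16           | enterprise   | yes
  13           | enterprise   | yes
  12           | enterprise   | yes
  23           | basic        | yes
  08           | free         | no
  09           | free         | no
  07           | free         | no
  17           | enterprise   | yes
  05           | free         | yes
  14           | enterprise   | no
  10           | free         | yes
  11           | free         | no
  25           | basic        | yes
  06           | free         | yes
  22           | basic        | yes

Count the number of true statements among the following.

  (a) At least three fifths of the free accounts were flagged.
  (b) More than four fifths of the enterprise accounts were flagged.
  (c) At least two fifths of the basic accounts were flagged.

(a) free: |A| = 7, |A ∩ B| = 3; needs |A ∩ B| / |A| ≥ 3/5 — false.
(b) enterprise: |A| = 8, |A ∩ B| = 7; needs |A ∩ B| / |A| > 4/5 — true.
(c) basic: |A| = 6, |A ∩ B| = 5; needs |A ∩ B| / |A| ≥ 2/5 — true.

2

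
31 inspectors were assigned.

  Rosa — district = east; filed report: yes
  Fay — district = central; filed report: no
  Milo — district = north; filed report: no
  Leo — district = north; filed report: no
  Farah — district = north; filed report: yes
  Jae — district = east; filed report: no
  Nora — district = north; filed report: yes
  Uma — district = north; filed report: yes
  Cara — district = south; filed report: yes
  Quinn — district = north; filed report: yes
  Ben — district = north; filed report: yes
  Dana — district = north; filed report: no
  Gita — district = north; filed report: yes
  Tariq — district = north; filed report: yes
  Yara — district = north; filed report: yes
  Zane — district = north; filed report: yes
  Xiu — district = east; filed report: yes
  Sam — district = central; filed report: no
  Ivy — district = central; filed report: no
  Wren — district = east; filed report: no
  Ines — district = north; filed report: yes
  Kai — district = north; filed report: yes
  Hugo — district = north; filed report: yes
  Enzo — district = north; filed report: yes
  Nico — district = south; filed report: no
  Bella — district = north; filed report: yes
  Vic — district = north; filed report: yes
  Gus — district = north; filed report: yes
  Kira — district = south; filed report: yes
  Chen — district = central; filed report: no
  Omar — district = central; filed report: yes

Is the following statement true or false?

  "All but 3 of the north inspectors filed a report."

Truth condition: |A ∖ B| = 3.
|A| = 19, |A ∩ B| = 16, |A ∖ B| = 3.
|A ∖ B| = 3, so the statement is true.

True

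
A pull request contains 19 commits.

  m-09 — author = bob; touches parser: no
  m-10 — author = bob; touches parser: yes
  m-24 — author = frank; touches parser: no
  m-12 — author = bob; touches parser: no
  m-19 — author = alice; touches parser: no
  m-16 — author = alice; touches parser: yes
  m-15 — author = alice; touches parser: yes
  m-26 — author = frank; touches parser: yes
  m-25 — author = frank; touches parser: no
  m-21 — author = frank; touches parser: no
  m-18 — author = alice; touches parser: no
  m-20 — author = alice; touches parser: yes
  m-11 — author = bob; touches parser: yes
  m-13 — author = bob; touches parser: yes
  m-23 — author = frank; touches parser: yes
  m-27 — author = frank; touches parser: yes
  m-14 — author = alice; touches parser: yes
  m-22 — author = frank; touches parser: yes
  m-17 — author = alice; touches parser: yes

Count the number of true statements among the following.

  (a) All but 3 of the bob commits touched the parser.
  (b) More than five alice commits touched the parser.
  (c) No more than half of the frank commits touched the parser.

(a) bob: |A| = 5, |A ∩ B| = 3; needs |A ∖ B| = 3 — false.
(b) alice: |A| = 7, |A ∩ B| = 5; needs |A ∩ B| > 5 — false.
(c) frank: |A| = 7, |A ∩ B| = 4; needs |A ∩ B| ≤ |A ∖ B| — false.

0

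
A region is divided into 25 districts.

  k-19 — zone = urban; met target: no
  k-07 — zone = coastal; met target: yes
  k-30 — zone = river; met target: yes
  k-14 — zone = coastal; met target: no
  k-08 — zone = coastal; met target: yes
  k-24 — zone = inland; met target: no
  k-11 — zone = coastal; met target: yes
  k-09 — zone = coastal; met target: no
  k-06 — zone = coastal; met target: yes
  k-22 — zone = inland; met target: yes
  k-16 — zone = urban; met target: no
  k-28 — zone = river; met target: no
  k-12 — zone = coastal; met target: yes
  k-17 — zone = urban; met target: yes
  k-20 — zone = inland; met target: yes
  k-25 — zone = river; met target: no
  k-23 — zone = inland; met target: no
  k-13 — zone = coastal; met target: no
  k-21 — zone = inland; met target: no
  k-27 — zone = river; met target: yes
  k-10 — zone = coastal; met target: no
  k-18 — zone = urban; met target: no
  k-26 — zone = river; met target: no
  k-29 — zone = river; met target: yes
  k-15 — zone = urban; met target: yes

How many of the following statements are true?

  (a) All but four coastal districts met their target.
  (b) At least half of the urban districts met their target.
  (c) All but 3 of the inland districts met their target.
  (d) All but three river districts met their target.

(a) coastal: |A| = 9, |A ∩ B| = 5; needs |A ∖ B| = 4 — true.
(b) urban: |A| = 5, |A ∩ B| = 2; needs |A ∩ B| ≥ |A ∖ B| — false.
(c) inland: |A| = 5, |A ∩ B| = 2; needs |A ∖ B| = 3 — true.
(d) river: |A| = 6, |A ∩ B| = 3; needs |A ∖ B| = 3 — true.

3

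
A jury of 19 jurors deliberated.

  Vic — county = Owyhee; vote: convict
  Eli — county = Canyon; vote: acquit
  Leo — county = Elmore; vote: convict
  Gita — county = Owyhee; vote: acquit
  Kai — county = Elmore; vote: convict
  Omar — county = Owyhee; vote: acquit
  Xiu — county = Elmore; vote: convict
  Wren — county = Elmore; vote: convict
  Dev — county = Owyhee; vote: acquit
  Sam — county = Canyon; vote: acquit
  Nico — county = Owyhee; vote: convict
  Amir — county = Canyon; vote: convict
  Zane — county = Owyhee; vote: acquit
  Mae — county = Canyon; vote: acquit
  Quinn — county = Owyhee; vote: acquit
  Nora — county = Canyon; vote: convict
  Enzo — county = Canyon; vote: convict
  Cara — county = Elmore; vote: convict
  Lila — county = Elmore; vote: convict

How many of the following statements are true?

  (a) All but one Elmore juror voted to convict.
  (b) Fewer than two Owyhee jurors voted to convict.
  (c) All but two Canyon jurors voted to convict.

(a) Elmore: |A| = 6, |A ∩ B| = 6; needs |A ∖ B| = 1 — false.
(b) Owyhee: |A| = 7, |A ∩ B| = 2; needs |A ∩ B| < 2 — false.
(c) Canyon: |A| = 6, |A ∩ B| = 3; needs |A ∖ B| = 2 — false.

0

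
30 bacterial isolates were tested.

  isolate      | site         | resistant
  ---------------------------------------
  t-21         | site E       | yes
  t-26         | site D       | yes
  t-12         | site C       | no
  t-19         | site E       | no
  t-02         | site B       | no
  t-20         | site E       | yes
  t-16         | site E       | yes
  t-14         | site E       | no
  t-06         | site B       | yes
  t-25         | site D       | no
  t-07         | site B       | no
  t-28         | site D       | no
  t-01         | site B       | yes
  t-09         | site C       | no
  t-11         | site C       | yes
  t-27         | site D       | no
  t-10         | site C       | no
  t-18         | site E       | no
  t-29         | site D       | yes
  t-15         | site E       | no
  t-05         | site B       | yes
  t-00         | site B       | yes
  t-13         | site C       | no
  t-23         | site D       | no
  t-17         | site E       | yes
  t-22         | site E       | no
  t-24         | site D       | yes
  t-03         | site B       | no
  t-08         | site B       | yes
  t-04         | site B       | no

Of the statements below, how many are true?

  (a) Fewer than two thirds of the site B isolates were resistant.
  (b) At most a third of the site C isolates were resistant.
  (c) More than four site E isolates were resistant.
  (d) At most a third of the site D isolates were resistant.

(a) site B: |A| = 9, |A ∩ B| = 5; needs |A ∩ B| / |A| < 2/3 — true.
(b) site C: |A| = 5, |A ∩ B| = 1; needs |A ∩ B| / |A| ≤ 1/3 — true.
(c) site E: |A| = 9, |A ∩ B| = 4; needs |A ∩ B| > 4 — false.
(d) site D: |A| = 7, |A ∩ B| = 3; needs |A ∩ B| / |A| ≤ 1/3 — false.

2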